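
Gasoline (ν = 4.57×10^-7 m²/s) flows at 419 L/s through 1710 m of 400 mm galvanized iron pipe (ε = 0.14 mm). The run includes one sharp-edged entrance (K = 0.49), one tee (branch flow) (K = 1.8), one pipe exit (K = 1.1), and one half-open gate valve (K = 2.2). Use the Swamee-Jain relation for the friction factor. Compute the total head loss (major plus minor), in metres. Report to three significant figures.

H_L ≈ 41.3 m

V = 4Q/(πD²) = 3.334 m/s; V²/2g = 0.5666 m
Re = 2.92×10^6, ε/D = 3.50×10^-4 → f = 0.01574 (Swamee-Jain)
Major: h_f = f(L/D)·V²/2g = 0.01574·4275·0.5666 = 38.12 m
Minor: ΣK = 5.59; h_m = ΣK·V²/2g = 3.168 m
Total H_L = 38.12 + 3.168 = 41.29 m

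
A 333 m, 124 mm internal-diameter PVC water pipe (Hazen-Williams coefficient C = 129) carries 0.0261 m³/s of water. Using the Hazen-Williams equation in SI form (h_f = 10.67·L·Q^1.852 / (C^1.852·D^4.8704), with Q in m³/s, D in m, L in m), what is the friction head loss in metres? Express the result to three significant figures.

h_f ≈ 13.3 m

h_f = 10.67·333·0.0261^1.852 / (129^1.852·0.124^4.8704) = 13.33 m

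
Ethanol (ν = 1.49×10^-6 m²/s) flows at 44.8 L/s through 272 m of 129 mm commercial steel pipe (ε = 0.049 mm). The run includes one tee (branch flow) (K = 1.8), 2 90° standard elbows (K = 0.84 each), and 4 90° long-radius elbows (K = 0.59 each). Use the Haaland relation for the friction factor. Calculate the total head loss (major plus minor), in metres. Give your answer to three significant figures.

H_L ≈ 25.4 m

V = 4Q/(πD²) = 3.428 m/s; V²/2g = 0.5989 m
Re = 2.97×10^5, ε/D = 3.80×10^-4 → f = 0.01735 (Haaland)
Major: h_f = f(L/D)·V²/2g = 0.01735·2109·0.5989 = 21.91 m
Minor: ΣK = 5.84; h_m = ΣK·V²/2g = 3.497 m
Total H_L = 21.91 + 3.497 = 25.41 m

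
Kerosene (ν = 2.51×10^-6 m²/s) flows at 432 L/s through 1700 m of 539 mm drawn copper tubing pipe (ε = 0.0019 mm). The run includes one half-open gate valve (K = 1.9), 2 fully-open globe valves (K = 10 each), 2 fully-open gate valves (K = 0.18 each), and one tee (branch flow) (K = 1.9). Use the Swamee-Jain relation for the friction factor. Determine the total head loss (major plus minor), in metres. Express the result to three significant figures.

V = 4Q/(πD²) = 1.893 m/s; V²/2g = 0.1827 m
Re = 4.07×10^5, ε/D = 3.53×10^-6 → f = 0.01364 (Swamee-Jain)
Major: h_f = f(L/D)·V²/2g = 0.01364·3154·0.1827 = 7.859 m
Minor: ΣK = 24.2; h_m = ΣK·V²/2g = 4.414 m
Total H_L = 7.859 + 4.414 = 12.27 m

H_L ≈ 12.3 m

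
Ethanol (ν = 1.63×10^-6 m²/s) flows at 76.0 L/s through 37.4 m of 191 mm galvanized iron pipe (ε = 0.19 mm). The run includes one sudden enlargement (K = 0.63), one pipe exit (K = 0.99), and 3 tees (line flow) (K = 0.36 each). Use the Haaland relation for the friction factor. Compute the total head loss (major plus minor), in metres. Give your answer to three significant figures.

V = 4Q/(πD²) = 2.653 m/s; V²/2g = 0.3586 m
Re = 3.11×10^5, ε/D = 9.95×10^-4 → f = 0.02047 (Haaland)
Major: h_f = f(L/D)·V²/2g = 0.02047·195.8·0.3586 = 1.438 m
Minor: ΣK = 2.70; h_m = ΣK·V²/2g = 0.9682 m
Total H_L = 1.438 + 0.9682 = 2.406 m

H_L ≈ 2.41 m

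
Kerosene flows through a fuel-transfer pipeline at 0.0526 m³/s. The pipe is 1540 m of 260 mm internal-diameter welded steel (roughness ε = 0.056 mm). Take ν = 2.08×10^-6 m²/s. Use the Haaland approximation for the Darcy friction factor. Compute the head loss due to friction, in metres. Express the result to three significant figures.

V = 4Q/(πD²) = 4·0.0526/(π·0.260²) = 0.9907 m/s
Re = VD/ν = 0.9907·0.260/2.08×10^-6 = 1.24×10^5 → turbulent
ε/D = 0.056/260 = 2.15×10^-4
Haaland: f = 0.01817
h_f = f(L/D)V²/(2g) = 0.01817·(1540/0.260)·0.9907²/(2·9.81) = 5.384 m

h_f ≈ 5.38 m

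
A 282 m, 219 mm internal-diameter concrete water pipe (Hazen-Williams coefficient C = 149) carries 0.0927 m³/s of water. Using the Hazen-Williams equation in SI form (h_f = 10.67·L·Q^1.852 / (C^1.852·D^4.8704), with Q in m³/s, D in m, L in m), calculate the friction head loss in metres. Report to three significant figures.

h_f ≈ 5.66 m

h_f = 10.67·282·0.0927^1.852 / (149^1.852·0.219^4.8704) = 5.662 m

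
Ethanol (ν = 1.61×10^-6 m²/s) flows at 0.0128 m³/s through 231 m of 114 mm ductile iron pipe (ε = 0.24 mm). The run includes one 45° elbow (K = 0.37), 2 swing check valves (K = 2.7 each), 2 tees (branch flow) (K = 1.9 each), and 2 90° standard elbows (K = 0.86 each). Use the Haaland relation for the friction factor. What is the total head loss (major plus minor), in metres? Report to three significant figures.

V = 4Q/(πD²) = 1.254 m/s; V²/2g = 0.08015 m
Re = 8.88×10^4, ε/D = 0.00211 → f = 0.02542 (Haaland)
Major: h_f = f(L/D)·V²/2g = 0.02542·2026·0.08015 = 4.129 m
Minor: ΣK = 11.3; h_m = ΣK·V²/2g = 0.9049 m
Total H_L = 4.129 + 0.9049 = 5.034 m

H_L ≈ 5.03 m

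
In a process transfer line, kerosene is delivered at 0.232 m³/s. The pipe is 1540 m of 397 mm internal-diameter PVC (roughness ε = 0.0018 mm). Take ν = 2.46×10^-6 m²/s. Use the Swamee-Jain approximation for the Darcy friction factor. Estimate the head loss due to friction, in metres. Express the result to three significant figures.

V = 4Q/(πD²) = 4·0.232/(π·0.397²) = 1.874 m/s
Re = VD/ν = 1.874·0.397/2.46×10^-6 = 3.02×10^5 → turbulent
ε/D = 0.0018/397 = 4.53×10^-6
Swamee-Jain: f = 0.01441
h_f = f(L/D)V²/(2g) = 0.01441·(1540/0.397)·1.874²/(2·9.81) = 10.00 m

h_f ≈ 10.0 m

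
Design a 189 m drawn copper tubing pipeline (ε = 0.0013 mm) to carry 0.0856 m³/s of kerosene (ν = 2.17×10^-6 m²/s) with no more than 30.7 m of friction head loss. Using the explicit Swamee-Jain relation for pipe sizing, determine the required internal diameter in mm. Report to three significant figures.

Swamee-Jain (Type III): D = 0.66·[ε^1.25·(LQ²/(gh_f))^4.75 + ν·Q^9.4·(L/(gh_f))^5.2]^0.04
LQ²/(gh_f) = 0.004598; L/(gh_f) = 0.6276
Term 1 = ε^1.25·(…)^4.75 = 3.47×10^-19; Term 2 = ν·Q^9.4·(…)^5.2 = 1.78×10^-17
D = 0.66·(3.47×10^-19 + 1.78×10^-17)^0.04 = 0.1412 m = 141 mm
Check: V = 5.47 m/s, Re = 3.56×10^5, f = 0.01405, h_f = 28.6 m ≈ 30.7 m ✓

D ≈ 141 mm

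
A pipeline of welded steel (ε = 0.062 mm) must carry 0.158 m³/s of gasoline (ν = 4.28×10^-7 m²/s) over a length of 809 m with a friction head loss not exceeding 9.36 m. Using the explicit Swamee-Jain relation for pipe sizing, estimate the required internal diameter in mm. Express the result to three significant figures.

D ≈ 308 mm

Swamee-Jain (Type III): D = 0.66·[ε^1.25·(LQ²/(gh_f))^4.75 + ν·Q^9.4·(L/(gh_f))^5.2]^0.04
LQ²/(gh_f) = 0.2199; L/(gh_f) = 8.811
Term 1 = ε^1.25·(…)^4.75 = 4.14×10^-9; Term 2 = ν·Q^9.4·(…)^5.2 = 1.03×10^-9
D = 0.66·(4.14×10^-9 + 1.03×10^-9)^0.04 = 0.3077 m = 308 mm
Check: V = 2.13 m/s, Re = 1.53×10^6, f = 0.01448, h_f = 8.77 m ≈ 9.36 m ✓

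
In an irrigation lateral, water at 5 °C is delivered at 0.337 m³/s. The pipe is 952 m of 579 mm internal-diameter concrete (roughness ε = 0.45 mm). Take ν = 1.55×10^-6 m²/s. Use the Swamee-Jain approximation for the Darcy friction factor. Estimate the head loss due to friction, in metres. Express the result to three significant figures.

V = 4Q/(πD²) = 4·0.337/(π·0.579²) = 1.280 m/s
Re = VD/ν = 1.280·0.579/1.55×10^-6 = 4.78×10^5 → turbulent
ε/D = 0.45/579 = 7.77×10^-4
Swamee-Jain: f = 0.01935
h_f = f(L/D)V²/(2g) = 0.01935·(952/0.579)·1.280²/(2·9.81) = 2.657 m

h_f ≈ 2.66 m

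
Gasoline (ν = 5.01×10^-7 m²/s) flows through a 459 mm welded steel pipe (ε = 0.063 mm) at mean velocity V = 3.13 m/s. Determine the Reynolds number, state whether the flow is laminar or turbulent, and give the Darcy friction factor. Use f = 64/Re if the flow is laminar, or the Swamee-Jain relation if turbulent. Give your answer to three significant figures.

Re ≈ 2.87×10^6; turbulent; f ≈ 0.0133

Re = VD/ν = 3.130·0.459/5.01×10^-7 = 2.87×10^6
Re > 4000 → turbulent; ε/D = 1.37×10^-4
Swamee-Jain: f = 0.01329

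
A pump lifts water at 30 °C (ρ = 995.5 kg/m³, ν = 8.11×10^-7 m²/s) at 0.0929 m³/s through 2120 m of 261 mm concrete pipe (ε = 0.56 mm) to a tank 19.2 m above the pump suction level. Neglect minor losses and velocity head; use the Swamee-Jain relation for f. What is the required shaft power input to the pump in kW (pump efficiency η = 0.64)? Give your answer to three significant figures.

P_shaft ≈ 70.2 kW

V = 4Q/(πD²) = 1.736 m/s; Re = 5.59×10^5; ε/D = 0.00215; f = 0.02428
h_f = f(L/D)V²/2g = 30.31 m
Total head H = z + h_f = 19.2 + 30.31 = 49.51 m
P_hyd = ρgQH = 995.5·9.81·0.0929·49.51 = 44.92 kW
P_shaft = P_hyd/η = 44.92/0.64 = 70.18 kW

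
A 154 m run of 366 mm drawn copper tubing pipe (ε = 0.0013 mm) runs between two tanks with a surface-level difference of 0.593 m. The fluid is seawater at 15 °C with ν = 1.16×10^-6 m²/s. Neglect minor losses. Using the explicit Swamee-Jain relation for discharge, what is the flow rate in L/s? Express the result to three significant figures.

Q ≈ 151 L/s

Swamee-Jain (Type II): Q = -0.965·√(gD⁵h_f/L)·ln[ε/(3.7D) + √(3.17ν²L/(gD³h_f))]
√(gD⁵h_f/L) = √(9.81·0.366⁵·0.593/154) = 0.01575
ε/(3.7D) = 9.60×10^-7; √(3.17ν²L/(gD³h_f)) = 4.80×10^-5
Q = -0.965·0.01575·ln(4.895×10^-5) = 0.1509 m³/s
Check: V = 1.43 m/s, Re = 4.52×10^5, f = 0.01338, h_f = 0.590 m ≈ 0.593 m ✓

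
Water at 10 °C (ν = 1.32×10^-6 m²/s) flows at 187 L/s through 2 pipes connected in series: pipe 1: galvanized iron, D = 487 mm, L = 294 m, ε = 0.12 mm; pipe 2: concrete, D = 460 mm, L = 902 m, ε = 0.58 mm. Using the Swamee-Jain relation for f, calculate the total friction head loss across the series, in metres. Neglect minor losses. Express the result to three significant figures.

Pipe 1: V = 1.004 m/s, Re = 3.70×10^5, ε/D = 2.46×10^-4, f = 0.01634, h_1 = f(L/D)V²/2g = 0.5066 m
Pipe 2: V = 1.125 m/s, Re = 3.92×10^5, ε/D = 0.00126, f = 0.02157, h_2 = f(L/D)V²/2g = 2.729 m
Series → Q common, losses add: H = Σh = 3.236 m

H ≈ 3.24 m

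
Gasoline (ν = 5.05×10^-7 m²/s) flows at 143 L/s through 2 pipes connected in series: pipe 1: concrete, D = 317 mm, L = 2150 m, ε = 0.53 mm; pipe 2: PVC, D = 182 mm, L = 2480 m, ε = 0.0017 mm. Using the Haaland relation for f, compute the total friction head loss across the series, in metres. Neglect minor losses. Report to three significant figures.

H ≈ 249 m

Pipe 1: V = 1.812 m/s, Re = 1.14×10^6, ε/D = 0.00167, f = 0.02255, h_1 = f(L/D)V²/2g = 25.59 m
Pipe 2: V = 5.497 m/s, Re = 1.98×10^6, ε/D = 9.34×10^-6, f = 0.01063, h_2 = f(L/D)V²/2g = 223.1 m
Series → Q common, losses add: H = Σh = 248.7 m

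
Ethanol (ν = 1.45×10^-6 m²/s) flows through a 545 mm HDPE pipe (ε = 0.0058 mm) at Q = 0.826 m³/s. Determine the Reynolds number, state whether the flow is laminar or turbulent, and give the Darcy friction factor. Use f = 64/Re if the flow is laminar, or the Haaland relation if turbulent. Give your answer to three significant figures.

Re ≈ 1.33×10^6; turbulent; f ≈ 0.0113

V = 4Q/(πD²) = 3.541 m/s
Re = VD/ν = 3.541·0.545/1.45×10^-6 = 1.33×10^6
Re > 4000 → turbulent; ε/D = 1.06×10^-5
Haaland: f = 0.01128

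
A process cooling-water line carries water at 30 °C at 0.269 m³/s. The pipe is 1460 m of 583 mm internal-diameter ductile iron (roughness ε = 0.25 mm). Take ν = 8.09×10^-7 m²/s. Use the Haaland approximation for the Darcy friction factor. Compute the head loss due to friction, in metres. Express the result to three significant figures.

V = 4Q/(πD²) = 4·0.269/(π·0.583²) = 1.008 m/s
Re = VD/ν = 1.008·0.583/8.09×10^-7 = 7.26×10^5 → turbulent
ε/D = 0.25/583 = 4.29×10^-4
Haaland: f = 0.01683
h_f = f(L/D)V²/(2g) = 0.01683·(1460/0.583)·1.008²/(2·9.81) = 2.182 m

h_f ≈ 2.18 m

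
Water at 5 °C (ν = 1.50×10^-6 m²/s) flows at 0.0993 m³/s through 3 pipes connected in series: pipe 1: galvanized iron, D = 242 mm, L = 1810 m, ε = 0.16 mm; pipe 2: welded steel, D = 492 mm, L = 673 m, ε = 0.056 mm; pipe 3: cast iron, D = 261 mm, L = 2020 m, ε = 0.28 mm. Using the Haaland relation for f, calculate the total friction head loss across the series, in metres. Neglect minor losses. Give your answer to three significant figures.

H ≈ 62.0 m

Pipe 1: V = 2.159 m/s, Re = 3.48×10^5, ε/D = 6.61×10^-4, f = 0.01881, h_1 = f(L/D)V²/2g = 33.42 m
Pipe 2: V = 0.5223 m/s, Re = 1.71×10^5, ε/D = 1.14×10^-4, f = 0.01669, h_2 = f(L/D)V²/2g = 0.3174 m
Pipe 3: V = 1.856 m/s, Re = 3.23×10^5, ε/D = 0.00107, f = 0.02077, h_3 = f(L/D)V²/2g = 28.22 m
Series → Q common, losses add: H = Σh = 61.96 m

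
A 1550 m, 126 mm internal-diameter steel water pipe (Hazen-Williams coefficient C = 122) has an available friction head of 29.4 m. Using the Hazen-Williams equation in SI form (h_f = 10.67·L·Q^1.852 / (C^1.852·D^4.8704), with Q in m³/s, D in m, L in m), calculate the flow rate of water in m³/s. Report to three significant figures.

Q ≈ 0.0172 m³/s

Rearranging: Q = [h_f·C^1.852·D^4.8704 / (10.67·L)]^(1/1.852)
Q = [29.4·122^1.852·0.126^4.8704 / (10.67·1550)]^0.540 = 0.01720 m³/s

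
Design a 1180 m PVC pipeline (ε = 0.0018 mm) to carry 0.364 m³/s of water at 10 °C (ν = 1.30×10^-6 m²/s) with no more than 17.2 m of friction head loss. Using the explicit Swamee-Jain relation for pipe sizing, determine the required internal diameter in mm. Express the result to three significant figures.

Swamee-Jain (Type III): D = 0.66·[ε^1.25·(LQ²/(gh_f))^4.75 + ν·Q^9.4·(L/(gh_f))^5.2]^0.04
LQ²/(gh_f) = 0.9266; L/(gh_f) = 6.993
Term 1 = ε^1.25·(…)^4.75 = 4.59×10^-8; Term 2 = ν·Q^9.4·(…)^5.2 = 2.40×10^-6
D = 0.66·(4.59×10^-8 + 2.40×10^-6)^0.04 = 0.3936 m = 394 mm
Check: V = 2.99 m/s, Re = 9.06×10^5, f = 0.01191, h_f = 16.3 m ≈ 17.2 m ✓

D ≈ 394 mm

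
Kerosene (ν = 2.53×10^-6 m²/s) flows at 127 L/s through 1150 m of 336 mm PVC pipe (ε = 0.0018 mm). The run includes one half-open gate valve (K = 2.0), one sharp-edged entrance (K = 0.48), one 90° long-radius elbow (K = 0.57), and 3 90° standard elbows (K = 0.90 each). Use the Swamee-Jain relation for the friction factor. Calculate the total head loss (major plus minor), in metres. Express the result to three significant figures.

V = 4Q/(πD²) = 1.432 m/s; V²/2g = 0.1046 m
Re = 1.90×10^5, ε/D = 5.36×10^-6 → f = 0.01573 (Swamee-Jain)
Major: h_f = f(L/D)·V²/2g = 0.01573·3423·0.1046 = 5.630 m
Minor: ΣK = 5.75; h_m = ΣK·V²/2g = 0.6012 m
Total H_L = 5.630 + 0.6012 = 6.232 m

H_L ≈ 6.23 m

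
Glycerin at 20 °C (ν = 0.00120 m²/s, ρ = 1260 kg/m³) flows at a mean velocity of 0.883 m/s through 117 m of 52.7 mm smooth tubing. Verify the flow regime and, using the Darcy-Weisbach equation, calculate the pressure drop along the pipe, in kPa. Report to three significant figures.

Δp ≈ 1800 kPa

Re = VD/ν = 0.883·0.05270/0.00120 = 38.8 → laminar (Re < 2300)
f = 64/Re = 1.650
h_f = f(L/D)V²/(2g) = 1.650·(117/0.05270)·0.883²/(2·9.81) = 145.6 m
Δp = ρg·h_f = 1260·9.81·145.6 = 1800 kPa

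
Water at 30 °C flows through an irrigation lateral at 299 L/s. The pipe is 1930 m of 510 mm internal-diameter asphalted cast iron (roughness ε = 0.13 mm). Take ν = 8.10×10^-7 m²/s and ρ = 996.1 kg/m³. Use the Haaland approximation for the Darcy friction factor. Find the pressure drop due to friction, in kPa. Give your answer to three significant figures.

Δp ≈ 61.5 kPa

V = 4Q/(πD²) = 4·0.299/(π·0.510²) = 1.464 m/s
Re = VD/ν = 1.464·0.510/8.10×10^-7 = 9.22×10^5 → turbulent
ε/D = 0.13/510 = 2.55×10^-4
Haaland: f = 0.01523
h_f = f(L/D)V²/(2g) = 0.01523·(1930/0.510)·1.464²/(2·9.81) = 6.293 m
Δp = ρg·h_f = 996.1·9.81·6.293 = 61.49 kPa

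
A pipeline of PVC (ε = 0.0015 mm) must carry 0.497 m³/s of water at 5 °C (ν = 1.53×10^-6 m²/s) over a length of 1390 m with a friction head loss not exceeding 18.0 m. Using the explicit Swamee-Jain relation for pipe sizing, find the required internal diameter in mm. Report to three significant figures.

Swamee-Jain (Type III): D = 0.66·[ε^1.25·(LQ²/(gh_f))^4.75 + ν·Q^9.4·(L/(gh_f))^5.2]^0.04
LQ²/(gh_f) = 1.944; L/(gh_f) = 7.872
Term 1 = ε^1.25·(…)^4.75 = 1.24×10^-6; Term 2 = ν·Q^9.4·(…)^5.2 = 9.77×10^-5
D = 0.66·(1.24×10^-6 + 9.77×10^-5)^0.04 = 0.4564 m = 456 mm
Check: V = 3.04 m/s, Re = 9.06×10^5, f = 0.01188, h_f = 17.0 m ≈ 18.0 m ✓

D ≈ 456 mm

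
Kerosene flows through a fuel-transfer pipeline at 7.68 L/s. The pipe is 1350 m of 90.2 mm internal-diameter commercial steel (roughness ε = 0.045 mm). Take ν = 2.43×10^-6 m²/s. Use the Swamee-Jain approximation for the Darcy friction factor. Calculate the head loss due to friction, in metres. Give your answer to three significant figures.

h_f ≈ 25.4 m

V = 4Q/(πD²) = 4·0.00768/(π·0.0902²) = 1.202 m/s
Re = VD/ν = 1.202·0.0902/2.43×10^-6 = 4.46×10^4 → turbulent
ε/D = 0.045/90.2 = 4.99×10^-4
Swamee-Jain: f = 0.02306
h_f = f(L/D)V²/(2g) = 0.02306·(1350/0.0902)·1.202²/(2·9.81) = 25.41 m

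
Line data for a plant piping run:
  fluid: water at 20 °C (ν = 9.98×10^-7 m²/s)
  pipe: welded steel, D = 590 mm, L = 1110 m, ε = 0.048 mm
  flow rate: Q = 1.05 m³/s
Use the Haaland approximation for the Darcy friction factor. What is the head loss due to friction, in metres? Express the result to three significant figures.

h_f ≈ 17.4 m

V = 4Q/(πD²) = 4·1.05/(π·0.590²) = 3.841 m/s
Re = VD/ν = 3.841·0.590/9.98×10^-7 = 2.27×10^6 → turbulent
ε/D = 0.048/590 = 8.14×10^-5
Haaland: f = 0.01230
h_f = f(L/D)V²/(2g) = 0.01230·(1110/0.590)·3.841²/(2·9.81) = 17.40 m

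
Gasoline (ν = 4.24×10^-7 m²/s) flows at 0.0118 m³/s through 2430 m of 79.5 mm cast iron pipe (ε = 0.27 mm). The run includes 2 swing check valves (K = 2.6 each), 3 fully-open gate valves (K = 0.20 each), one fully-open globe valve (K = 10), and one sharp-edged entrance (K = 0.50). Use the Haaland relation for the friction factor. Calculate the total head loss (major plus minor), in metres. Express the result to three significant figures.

H_L ≈ 246 m

V = 4Q/(πD²) = 2.377 m/s; V²/2g = 0.2880 m
Re = 4.46×10^5, ε/D = 0.00340 → f = 0.02741 (Haaland)
Major: h_f = f(L/D)·V²/2g = 0.02741·30566·0.2880 = 241.3 m
Minor: ΣK = 16.3; h_m = ΣK·V²/2g = 4.695 m
Total H_L = 241.3 + 4.695 = 246.0 m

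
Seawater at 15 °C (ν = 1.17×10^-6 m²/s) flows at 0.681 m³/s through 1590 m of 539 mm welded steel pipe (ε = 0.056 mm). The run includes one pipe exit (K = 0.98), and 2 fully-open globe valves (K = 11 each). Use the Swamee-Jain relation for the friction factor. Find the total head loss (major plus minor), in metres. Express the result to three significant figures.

V = 4Q/(πD²) = 2.985 m/s; V²/2g = 0.4540 m
Re = 1.37×10^6, ε/D = 1.04×10^-4 → f = 0.01325 (Swamee-Jain)
Major: h_f = f(L/D)·V²/2g = 0.01325·2950·0.4540 = 17.74 m
Minor: ΣK = 23.0; h_m = ΣK·V²/2g = 10.43 m
Total H_L = 17.74 + 10.43 = 28.17 m

H_L ≈ 28.2 m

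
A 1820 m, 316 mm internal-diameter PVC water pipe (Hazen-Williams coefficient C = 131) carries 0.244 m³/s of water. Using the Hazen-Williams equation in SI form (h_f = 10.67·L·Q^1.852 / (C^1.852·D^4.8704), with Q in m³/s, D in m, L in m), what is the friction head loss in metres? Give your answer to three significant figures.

h_f = 10.67·1820·0.244^1.852 / (131^1.852·0.316^4.8704) = 46.69 m

h_f ≈ 46.7 m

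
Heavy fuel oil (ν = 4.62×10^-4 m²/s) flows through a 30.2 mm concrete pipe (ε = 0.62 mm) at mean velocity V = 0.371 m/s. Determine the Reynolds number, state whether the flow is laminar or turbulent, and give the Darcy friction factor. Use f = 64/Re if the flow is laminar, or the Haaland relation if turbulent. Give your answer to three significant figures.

Re = VD/ν = 0.3710·0.0302/4.62×10^-4 = 24.3
Re < 2300 → laminar → f = 64/Re = 2.639

Re ≈ 24.3; laminar; f = 64/Re ≈ 2.64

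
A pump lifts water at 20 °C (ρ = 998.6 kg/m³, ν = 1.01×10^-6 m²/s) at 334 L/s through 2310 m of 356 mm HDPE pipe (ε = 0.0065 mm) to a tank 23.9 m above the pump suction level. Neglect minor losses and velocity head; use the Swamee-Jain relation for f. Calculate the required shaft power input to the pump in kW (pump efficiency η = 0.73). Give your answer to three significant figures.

V = 4Q/(πD²) = 3.355 m/s; Re = 1.18×10^6; ε/D = 1.83×10^-5; f = 0.01177
h_f = f(L/D)V²/2g = 43.82 m
Total head H = z + h_f = 23.9 + 43.82 = 67.72 m
P_hyd = ρgQH = 998.6·9.81·0.334·67.72 = 221.6 kW
P_shaft = P_hyd/η = 221.6/0.73 = 303.5 kW

P_shaft ≈ 304 kW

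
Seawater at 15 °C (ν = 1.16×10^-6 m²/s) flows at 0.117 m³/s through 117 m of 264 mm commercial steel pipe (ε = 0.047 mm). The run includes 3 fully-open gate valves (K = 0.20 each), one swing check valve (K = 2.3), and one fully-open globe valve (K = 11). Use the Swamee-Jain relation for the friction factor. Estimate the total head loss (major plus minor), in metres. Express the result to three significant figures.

H_L ≈ 4.82 m

V = 4Q/(πD²) = 2.137 m/s; V²/2g = 0.2329 m
Re = 4.86×10^5, ε/D = 1.78×10^-4 → f = 0.01534 (Swamee-Jain)
Major: h_f = f(L/D)·V²/2g = 0.01534·443.2·0.2329 = 1.583 m
Minor: ΣK = 13.9; h_m = ΣK·V²/2g = 3.237 m
Total H_L = 1.583 + 3.237 = 4.820 m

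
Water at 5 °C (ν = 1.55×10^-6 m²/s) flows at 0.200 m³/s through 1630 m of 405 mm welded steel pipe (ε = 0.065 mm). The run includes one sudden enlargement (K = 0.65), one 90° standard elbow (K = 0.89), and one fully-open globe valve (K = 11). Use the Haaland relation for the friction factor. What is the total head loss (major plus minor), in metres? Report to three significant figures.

H_L ≈ 9.06 m

V = 4Q/(πD²) = 1.552 m/s; V²/2g = 0.1228 m
Re = 4.06×10^5, ε/D = 1.60×10^-4 → f = 0.01522 (Haaland)
Major: h_f = f(L/D)·V²/2g = 0.01522·4025·0.1228 = 7.524 m
Minor: ΣK = 12.5; h_m = ΣK·V²/2g = 1.540 m
Total H_L = 7.524 + 1.540 = 9.065 m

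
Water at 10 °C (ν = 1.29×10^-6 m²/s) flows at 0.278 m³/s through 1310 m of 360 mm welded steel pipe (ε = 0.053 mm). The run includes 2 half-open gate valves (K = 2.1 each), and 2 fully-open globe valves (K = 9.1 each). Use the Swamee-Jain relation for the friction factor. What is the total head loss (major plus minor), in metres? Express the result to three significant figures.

V = 4Q/(πD²) = 2.731 m/s; V²/2g = 0.3802 m
Re = 7.62×10^5, ε/D = 1.47×10^-4 → f = 0.01444 (Swamee-Jain)
Major: h_f = f(L/D)·V²/2g = 0.01444·3639·0.3802 = 19.97 m
Minor: ΣK = 22.4; h_m = ΣK·V²/2g = 8.516 m
Total H_L = 19.97 + 8.516 = 28.49 m

H_L ≈ 28.5 m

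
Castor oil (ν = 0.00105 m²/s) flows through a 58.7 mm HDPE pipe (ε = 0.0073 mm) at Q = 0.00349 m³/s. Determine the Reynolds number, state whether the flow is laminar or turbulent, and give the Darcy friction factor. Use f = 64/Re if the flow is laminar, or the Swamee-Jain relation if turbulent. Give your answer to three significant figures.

Re ≈ 72.1; laminar; f = 64/Re ≈ 0.888

V = 4Q/(πD²) = 1.290 m/s
Re = VD/ν = 1.290·0.0587/0.00105 = 72.1
Re < 2300 → laminar → f = 64/Re = 0.8877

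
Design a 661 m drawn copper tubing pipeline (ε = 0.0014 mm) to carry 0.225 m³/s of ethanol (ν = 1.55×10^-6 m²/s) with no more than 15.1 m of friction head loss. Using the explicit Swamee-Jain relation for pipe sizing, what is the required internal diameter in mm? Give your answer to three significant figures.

D ≈ 301 mm

Swamee-Jain (Type III): D = 0.66·[ε^1.25·(LQ²/(gh_f))^4.75 + ν·Q^9.4·(L/(gh_f))^5.2]^0.04
LQ²/(gh_f) = 0.2259; L/(gh_f) = 4.462
Term 1 = ε^1.25·(…)^4.75 = 4.11×10^-11; Term 2 = ν·Q^9.4·(…)^5.2 = 3.01×10^-9
D = 0.66·(4.11×10^-11 + 3.01×10^-9)^0.04 = 0.3012 m = 301 mm
Check: V = 3.16 m/s, Re = 6.14×10^5, f = 0.01271, h_f = 14.2 m ≈ 15.1 m ✓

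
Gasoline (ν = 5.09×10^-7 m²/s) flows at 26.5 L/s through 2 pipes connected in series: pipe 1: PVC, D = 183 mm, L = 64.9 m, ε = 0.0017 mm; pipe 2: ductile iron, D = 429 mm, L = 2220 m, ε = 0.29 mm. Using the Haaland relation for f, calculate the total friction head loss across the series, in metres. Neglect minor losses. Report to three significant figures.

Pipe 1: V = 1.008 m/s, Re = 3.62×10^5, ε/D = 9.29×10^-6, f = 0.01393, h_1 = f(L/D)V²/2g = 0.2557 m
Pipe 2: V = 0.1833 m/s, Re = 1.55×10^5, ε/D = 6.76×10^-4, f = 0.01991, h_2 = f(L/D)V²/2g = 0.1765 m
Series → Q common, losses add: H = Σh = 0.4322 m

H ≈ 0.432 m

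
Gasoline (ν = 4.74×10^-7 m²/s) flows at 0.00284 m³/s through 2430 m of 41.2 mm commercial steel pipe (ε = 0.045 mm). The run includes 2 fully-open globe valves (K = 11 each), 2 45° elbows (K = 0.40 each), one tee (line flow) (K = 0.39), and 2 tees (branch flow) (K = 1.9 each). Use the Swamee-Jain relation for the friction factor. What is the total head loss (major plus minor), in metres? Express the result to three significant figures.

V = 4Q/(πD²) = 2.130 m/s; V²/2g = 0.2313 m
Re = 1.85×10^5, ε/D = 0.00109 → f = 0.02165 (Swamee-Jain)
Major: h_f = f(L/D)·V²/2g = 0.02165·58981·0.2313 = 295.3 m
Minor: ΣK = 27.0; h_m = ΣK·V²/2g = 6.243 m
Total H_L = 295.3 + 6.243 = 301.5 m

H_L ≈ 302 m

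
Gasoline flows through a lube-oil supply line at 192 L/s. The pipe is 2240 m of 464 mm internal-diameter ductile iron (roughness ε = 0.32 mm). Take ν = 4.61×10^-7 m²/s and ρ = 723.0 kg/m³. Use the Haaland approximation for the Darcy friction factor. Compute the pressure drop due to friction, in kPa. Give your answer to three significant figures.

Δp ≈ 41.2 kPa

V = 4Q/(πD²) = 4·0.192/(π·0.464²) = 1.135 m/s
Re = VD/ν = 1.135·0.464/4.61×10^-7 = 1.14×10^6 → turbulent
ε/D = 0.32/464 = 6.90×10^-4
Haaland: f = 0.01832
h_f = f(L/D)V²/(2g) = 0.01832·(2240/0.464)·1.135²/(2·9.81) = 5.810 m
Δp = ρg·h_f = 723.0·9.81·5.810 = 41.21 kPa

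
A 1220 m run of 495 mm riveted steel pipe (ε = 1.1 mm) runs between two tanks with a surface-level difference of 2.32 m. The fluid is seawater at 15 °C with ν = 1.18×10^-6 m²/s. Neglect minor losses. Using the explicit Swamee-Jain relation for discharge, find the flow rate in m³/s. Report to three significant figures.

Q ≈ 0.167 m³/s

Swamee-Jain (Type II): Q = -0.965·√(gD⁵h_f/L)·ln[ε/(3.7D) + √(3.17ν²L/(gD³h_f))]
√(gD⁵h_f/L) = √(9.81·0.495⁵·2.32/1220) = 0.02355
ε/(3.7D) = 6.01×10^-4; √(3.17ν²L/(gD³h_f)) = 4.42×10^-5
Q = -0.965·0.02355·ln(6.448×10^-4) = 0.1669 m³/s
Check: V = 0.867 m/s, Re = 3.64×10^5, f = 0.02469, h_f = 2.33 m ≈ 2.32 m ✓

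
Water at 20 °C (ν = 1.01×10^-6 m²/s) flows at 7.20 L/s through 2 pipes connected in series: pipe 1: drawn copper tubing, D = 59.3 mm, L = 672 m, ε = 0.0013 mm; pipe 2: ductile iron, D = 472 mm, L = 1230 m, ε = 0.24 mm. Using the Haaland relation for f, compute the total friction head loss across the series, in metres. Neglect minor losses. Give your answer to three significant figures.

Pipe 1: V = 2.607 m/s, Re = 1.53×10^5, ε/D = 2.19×10^-5, f = 0.01645, h_1 = f(L/D)V²/2g = 64.59 m
Pipe 2: V = 0.04115 m/s, Re = 1.92×10^4, ε/D = 5.08×10^-4, f = 0.02691, h_2 = f(L/D)V²/2g = 0.006052 m
Series → Q common, losses add: H = Σh = 64.59 m

H ≈ 64.6 m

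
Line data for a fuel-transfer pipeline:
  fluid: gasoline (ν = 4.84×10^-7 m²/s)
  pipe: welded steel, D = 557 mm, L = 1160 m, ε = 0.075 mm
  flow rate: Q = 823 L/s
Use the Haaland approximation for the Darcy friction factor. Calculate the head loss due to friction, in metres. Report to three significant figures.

h_f ≈ 15.8 m

V = 4Q/(πD²) = 4·0.823/(π·0.557²) = 3.378 m/s
Re = VD/ν = 3.378·0.557/4.84×10^-7 = 3.89×10^6 → turbulent
ε/D = 0.075/557 = 1.35×10^-4
Haaland: f = 0.01303
h_f = f(L/D)V²/(2g) = 0.01303·(1160/0.557)·3.378²/(2·9.81) = 15.78 m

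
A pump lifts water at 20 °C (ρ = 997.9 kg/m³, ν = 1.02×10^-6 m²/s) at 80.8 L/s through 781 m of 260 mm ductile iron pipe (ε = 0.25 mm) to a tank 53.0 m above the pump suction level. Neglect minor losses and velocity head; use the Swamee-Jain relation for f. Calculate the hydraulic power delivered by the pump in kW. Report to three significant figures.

V = 4Q/(πD²) = 1.522 m/s; Re = 3.88×10^5; ε/D = 9.62×10^-4; f = 0.02036
h_f = f(L/D)V²/2g = 7.221 m
Total head H = z + h_f = 53.0 + 7.221 = 60.22 m
P_hyd = ρgQH = 997.9·9.81·0.0808·60.22 = 47.63 kW

P_hyd ≈ 47.6 kW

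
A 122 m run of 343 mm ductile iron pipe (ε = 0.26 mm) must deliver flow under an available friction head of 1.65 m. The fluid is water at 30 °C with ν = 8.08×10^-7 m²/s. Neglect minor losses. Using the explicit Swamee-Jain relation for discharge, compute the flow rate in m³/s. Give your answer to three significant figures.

Swamee-Jain (Type II): Q = -0.965·√(gD⁵h_f/L)·ln[ε/(3.7D) + √(3.17ν²L/(gD³h_f))]
√(gD⁵h_f/L) = √(9.81·0.343⁵·1.65/122) = 0.02510
ε/(3.7D) = 2.05×10^-4; √(3.17ν²L/(gD³h_f)) = 1.97×10^-5
Q = -0.965·0.02510·ln(2.245×10^-4) = 0.2035 m³/s
Check: V = 2.20 m/s, Re = 9.35×10^5, f = 0.01887, h_f = 1.66 m ≈ 1.65 m ✓

Q ≈ 0.203 m³/s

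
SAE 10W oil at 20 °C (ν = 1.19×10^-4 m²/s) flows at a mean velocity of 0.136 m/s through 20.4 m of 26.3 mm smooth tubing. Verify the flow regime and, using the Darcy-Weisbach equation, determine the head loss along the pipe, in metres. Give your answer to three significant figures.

h_f ≈ 1.56 m

Re = VD/ν = 0.136·0.02630/1.19×10^-4 = 30.1 → laminar (Re < 2300)
f = 64/Re = 2.129
h_f = f(L/D)V²/(2g) = 2.129·(20.4/0.02630)·0.136²/(2·9.81) = 1.557 m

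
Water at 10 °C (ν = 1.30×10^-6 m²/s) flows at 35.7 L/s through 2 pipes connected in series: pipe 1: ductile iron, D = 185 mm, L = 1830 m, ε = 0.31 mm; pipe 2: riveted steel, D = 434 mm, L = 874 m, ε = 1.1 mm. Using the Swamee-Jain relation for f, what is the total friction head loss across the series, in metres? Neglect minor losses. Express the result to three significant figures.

Pipe 1: V = 1.328 m/s, Re = 1.89×10^5, ε/D = 0.00168, f = 0.02359, h_1 = f(L/D)V²/2g = 20.98 m
Pipe 2: V = 0.2413 m/s, Re = 8.06×10^4, ε/D = 0.00253, f = 0.02700, h_2 = f(L/D)V²/2g = 0.1614 m
Series → Q common, losses add: H = Σh = 21.14 m

H ≈ 21.1 m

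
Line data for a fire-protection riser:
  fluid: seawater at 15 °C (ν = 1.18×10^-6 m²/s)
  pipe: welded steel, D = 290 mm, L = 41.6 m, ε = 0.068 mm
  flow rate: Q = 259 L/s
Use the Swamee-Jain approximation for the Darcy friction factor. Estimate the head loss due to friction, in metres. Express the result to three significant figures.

h_f ≈ 1.70 m

V = 4Q/(πD²) = 4·0.259/(π·0.290²) = 3.921 m/s
Re = VD/ν = 3.921·0.290/1.18×10^-6 = 9.64×10^5 → turbulent
ε/D = 0.068/290 = 2.34×10^-4
Swamee-Jain: f = 0.01516
h_f = f(L/D)V²/(2g) = 0.01516·(41.6/0.290)·3.921²/(2·9.81) = 1.705 m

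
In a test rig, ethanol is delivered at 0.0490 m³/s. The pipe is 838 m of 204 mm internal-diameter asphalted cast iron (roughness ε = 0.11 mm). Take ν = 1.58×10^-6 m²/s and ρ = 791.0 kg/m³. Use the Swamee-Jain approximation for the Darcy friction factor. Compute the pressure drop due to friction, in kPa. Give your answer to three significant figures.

Δp ≈ 70.1 kPa

V = 4Q/(πD²) = 4·0.0490/(π·0.204²) = 1.499 m/s
Re = VD/ν = 1.499·0.204/1.58×10^-6 = 1.94×10^5 → turbulent
ε/D = 0.11/204 = 5.39×10^-4
Swamee-Jain: f = 0.01919
h_f = f(L/D)V²/(2g) = 0.01919·(838/0.204)·1.499²/(2·9.81) = 9.031 m
Δp = ρg·h_f = 791.0·9.81·9.031 = 70.08 kPa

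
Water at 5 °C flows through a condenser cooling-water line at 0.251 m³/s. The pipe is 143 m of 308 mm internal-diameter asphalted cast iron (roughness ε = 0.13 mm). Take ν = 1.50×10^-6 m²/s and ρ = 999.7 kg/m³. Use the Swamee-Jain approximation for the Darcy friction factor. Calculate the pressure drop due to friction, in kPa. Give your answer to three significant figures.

V = 4Q/(πD²) = 4·0.251/(π·0.308²) = 3.369 m/s
Re = VD/ν = 3.369·0.308/1.50×10^-6 = 6.92×10^5 → turbulent
ε/D = 0.13/308 = 4.22×10^-4
Swamee-Jain: f = 0.01699
h_f = f(L/D)V²/(2g) = 0.01699·(143/0.308)·3.369²/(2·9.81) = 4.563 m
Δp = ρg·h_f = 999.7·9.81·4.563 = 44.75 kPa

Δp ≈ 44.8 kPa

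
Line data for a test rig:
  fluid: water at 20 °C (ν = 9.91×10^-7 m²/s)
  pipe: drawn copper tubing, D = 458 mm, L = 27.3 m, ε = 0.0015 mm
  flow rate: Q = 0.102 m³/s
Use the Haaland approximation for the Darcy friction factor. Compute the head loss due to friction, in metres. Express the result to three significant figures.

V = 4Q/(πD²) = 4·0.102/(π·0.458²) = 0.6191 m/s
Re = VD/ν = 0.6191·0.458/9.91×10^-7 = 2.86×10^5 → turbulent
ε/D = 0.0015/458 = 3.28×10^-6
Haaland: f = 0.01450
h_f = f(L/D)V²/(2g) = 0.01450·(27.3/0.458)·0.6191²/(2·9.81) = 0.01688 m

h_f ≈ 0.0169 m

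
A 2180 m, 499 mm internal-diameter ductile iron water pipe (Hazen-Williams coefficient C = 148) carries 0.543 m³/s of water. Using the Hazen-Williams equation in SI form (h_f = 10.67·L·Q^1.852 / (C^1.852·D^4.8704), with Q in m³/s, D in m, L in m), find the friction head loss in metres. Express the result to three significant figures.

h_f = 10.67·2180·0.543^1.852 / (148^1.852·0.499^4.8704) = 21.21 m

h_f ≈ 21.2 m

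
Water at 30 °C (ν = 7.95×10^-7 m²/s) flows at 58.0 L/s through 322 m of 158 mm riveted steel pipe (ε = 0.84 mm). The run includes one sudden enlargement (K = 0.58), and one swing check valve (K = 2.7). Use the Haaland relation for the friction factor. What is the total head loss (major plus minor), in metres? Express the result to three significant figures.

V = 4Q/(πD²) = 2.958 m/s; V²/2g = 0.4460 m
Re = 5.88×10^5, ε/D = 0.00532 → f = 0.03114 (Haaland)
Major: h_f = f(L/D)·V²/2g = 0.03114·2038·0.4460 = 28.31 m
Minor: ΣK = 3.28; h_m = ΣK·V²/2g = 1.463 m
Total H_L = 28.31 + 1.463 = 29.77 m

H_L ≈ 29.8 m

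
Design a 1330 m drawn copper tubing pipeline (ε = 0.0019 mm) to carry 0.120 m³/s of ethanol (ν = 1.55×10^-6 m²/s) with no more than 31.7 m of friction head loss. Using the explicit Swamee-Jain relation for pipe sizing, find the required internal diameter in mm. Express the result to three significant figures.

Swamee-Jain (Type III): D = 0.66·[ε^1.25·(LQ²/(gh_f))^4.75 + ν·Q^9.4·(L/(gh_f))^5.2]^0.04
LQ²/(gh_f) = 0.06159; L/(gh_f) = 4.277
Term 1 = ε^1.25·(…)^4.75 = 1.25×10^-13; Term 2 = ν·Q^9.4·(…)^5.2 = 6.55×10^-12
D = 0.66·(1.25×10^-13 + 6.55×10^-12)^0.04 = 0.2358 m = 236 mm
Check: V = 2.75 m/s, Re = 4.18×10^5, f = 0.01364, h_f = 29.6 m ≈ 31.7 m ✓

D ≈ 236 mm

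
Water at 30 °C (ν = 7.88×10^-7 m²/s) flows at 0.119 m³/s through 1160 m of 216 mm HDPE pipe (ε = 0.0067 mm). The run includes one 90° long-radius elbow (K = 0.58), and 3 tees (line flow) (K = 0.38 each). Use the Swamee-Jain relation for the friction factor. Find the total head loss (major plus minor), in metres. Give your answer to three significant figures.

H_L ≈ 37.0 m

V = 4Q/(πD²) = 3.248 m/s; V²/2g = 0.5375 m
Re = 8.90×10^5, ε/D = 3.10×10^-5 → f = 0.01250 (Swamee-Jain)
Major: h_f = f(L/D)·V²/2g = 0.01250·5370·0.5375 = 36.09 m
Minor: ΣK = 1.72; h_m = ΣK·V²/2g = 0.9245 m
Total H_L = 36.09 + 0.9245 = 37.02 m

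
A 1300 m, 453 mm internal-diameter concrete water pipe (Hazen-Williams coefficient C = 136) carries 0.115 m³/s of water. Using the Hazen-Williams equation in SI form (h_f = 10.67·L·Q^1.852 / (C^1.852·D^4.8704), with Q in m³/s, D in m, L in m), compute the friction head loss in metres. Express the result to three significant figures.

h_f = 10.67·1300·0.115^1.852 / (136^1.852·0.453^4.8704) = 1.337 m

h_f ≈ 1.34 m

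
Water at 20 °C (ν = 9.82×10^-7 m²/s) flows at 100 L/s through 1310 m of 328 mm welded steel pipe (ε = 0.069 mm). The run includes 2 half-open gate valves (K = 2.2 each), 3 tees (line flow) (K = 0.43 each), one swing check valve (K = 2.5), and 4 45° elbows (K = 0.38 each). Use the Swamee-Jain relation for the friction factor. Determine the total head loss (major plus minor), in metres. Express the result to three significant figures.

H_L ≈ 5.24 m

V = 4Q/(πD²) = 1.183 m/s; V²/2g = 0.07139 m
Re = 3.95×10^5, ε/D = 2.10×10^-4 → f = 0.01594 (Swamee-Jain)
Major: h_f = f(L/D)·V²/2g = 0.01594·3994·0.07139 = 4.544 m
Minor: ΣK = 9.71; h_m = ΣK·V²/2g = 0.6932 m
Total H_L = 4.544 + 0.6932 = 5.238 m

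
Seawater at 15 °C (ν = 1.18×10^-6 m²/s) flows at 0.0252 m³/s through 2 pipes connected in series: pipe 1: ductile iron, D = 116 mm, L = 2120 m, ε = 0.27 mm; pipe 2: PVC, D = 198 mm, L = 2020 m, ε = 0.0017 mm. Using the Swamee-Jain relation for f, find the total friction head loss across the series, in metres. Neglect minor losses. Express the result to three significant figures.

Pipe 1: V = 2.384 m/s, Re = 2.34×10^5, ε/D = 0.00233, f = 0.02525, h_1 = f(L/D)V²/2g = 133.7 m
Pipe 2: V = 0.8184 m/s, Re = 1.37×10^5, ε/D = 8.59×10^-6, f = 0.01680, h_2 = f(L/D)V²/2g = 5.851 m
Series → Q common, losses add: H = Σh = 139.6 m

H ≈ 140 m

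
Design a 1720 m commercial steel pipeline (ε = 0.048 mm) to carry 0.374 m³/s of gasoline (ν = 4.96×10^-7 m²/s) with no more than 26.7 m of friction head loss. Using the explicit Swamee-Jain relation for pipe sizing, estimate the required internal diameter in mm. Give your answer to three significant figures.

Swamee-Jain (Type III): D = 0.66·[ε^1.25·(LQ²/(gh_f))^4.75 + ν·Q^9.4·(L/(gh_f))^5.2]^0.04
LQ²/(gh_f) = 0.9185; L/(gh_f) = 6.567
Term 1 = ε^1.25·(…)^4.75 = 2.67×10^-6; Term 2 = ν·Q^9.4·(…)^5.2 = 8.52×10^-7
D = 0.66·(2.67×10^-6 + 8.52×10^-7)^0.04 = 0.3994 m = 399 mm
Check: V = 2.99 m/s, Re = 2.40×10^6, f = 0.01310, h_f = 25.6 m ≈ 26.7 m ✓

D ≈ 399 mm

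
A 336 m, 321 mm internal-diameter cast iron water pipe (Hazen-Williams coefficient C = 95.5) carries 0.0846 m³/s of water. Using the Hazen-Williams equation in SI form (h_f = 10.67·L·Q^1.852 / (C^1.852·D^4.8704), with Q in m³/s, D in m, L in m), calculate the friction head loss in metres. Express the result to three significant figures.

h_f ≈ 2.02 m

h_f = 10.67·336·0.0846^1.852 / (95.5^1.852·0.321^4.8704) = 2.016 m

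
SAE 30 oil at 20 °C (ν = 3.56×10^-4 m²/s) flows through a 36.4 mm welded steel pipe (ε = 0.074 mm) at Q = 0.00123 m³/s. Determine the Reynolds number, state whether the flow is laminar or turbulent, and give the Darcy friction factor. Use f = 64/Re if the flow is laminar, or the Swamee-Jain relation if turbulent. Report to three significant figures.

V = 4Q/(πD²) = 1.182 m/s
Re = VD/ν = 1.182·0.0364/3.56×10^-4 = 121
Re < 2300 → laminar → f = 64/Re = 0.5296

Re ≈ 121; laminar; f = 64/Re ≈ 0.530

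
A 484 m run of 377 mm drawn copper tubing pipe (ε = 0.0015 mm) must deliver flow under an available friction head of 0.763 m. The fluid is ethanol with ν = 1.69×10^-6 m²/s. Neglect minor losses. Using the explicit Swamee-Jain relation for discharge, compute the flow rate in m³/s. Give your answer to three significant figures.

Q ≈ 0.0959 m³/s

Swamee-Jain (Type II): Q = -0.965·√(gD⁵h_f/L)·ln[ε/(3.7D) + √(3.17ν²L/(gD³h_f))]
√(gD⁵h_f/L) = √(9.81·0.377⁵·0.763/484) = 0.01085
ε/(3.7D) = 1.08×10^-6; √(3.17ν²L/(gD³h_f)) = 1.05×10^-4
Q = -0.965·0.01085·ln(1.056×10^-4) = 0.09589 m³/s
Check: V = 0.859 m/s, Re = 1.92×10^5, f = 0.01570, h_f = 0.758 m ≈ 0.763 m ✓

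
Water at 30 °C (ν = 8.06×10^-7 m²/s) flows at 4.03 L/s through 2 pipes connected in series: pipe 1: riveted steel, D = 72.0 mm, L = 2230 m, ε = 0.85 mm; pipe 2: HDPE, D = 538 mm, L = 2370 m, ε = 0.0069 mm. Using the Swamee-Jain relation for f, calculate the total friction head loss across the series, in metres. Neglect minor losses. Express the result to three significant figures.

H ≈ 63.4 m

Pipe 1: V = 0.9898 m/s, Re = 8.84×10^4, ε/D = 0.0118, f = 0.04100, h_1 = f(L/D)V²/2g = 63.41 m
Pipe 2: V = 0.01773 m/s, Re = 1.18×10^4, ε/D = 1.28×10^-5, f = 0.02961, h_2 = f(L/D)V²/2g = 0.002089 m
Series → Q common, losses add: H = Σh = 63.41 m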